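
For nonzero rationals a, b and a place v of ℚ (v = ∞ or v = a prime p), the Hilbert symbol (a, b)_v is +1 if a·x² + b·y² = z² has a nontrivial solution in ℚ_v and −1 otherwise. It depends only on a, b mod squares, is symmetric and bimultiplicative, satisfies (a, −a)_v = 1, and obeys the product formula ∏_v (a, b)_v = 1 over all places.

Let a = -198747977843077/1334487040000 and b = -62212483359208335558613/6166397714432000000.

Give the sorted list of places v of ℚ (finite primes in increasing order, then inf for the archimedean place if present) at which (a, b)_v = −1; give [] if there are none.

(a, b) ≡ (-493, -26) mod (ℚ^×)²; places V = {2, 5, 13, 17, 19, 29, ∞}.
(a,b)_29: α=1, u≡3; β=2, v≡10 (mod 29); (3|29)=-1, (10|29)=-1; sign (−1)^0·-1^2·-1^1 = -1.
(a,b)_2: α=-14, β=-23; u≡3, v≡3 (mod 8); ε(u)ε(v)=1·1, αω(v)=-14·1, βω(u)=-23·1; sum ≡ 0  ⇒  +1.
(a,b)_17: α=5, u≡12; β=8, v≡9 (mod 17); (12|17)=-1, (9|17)=+1; sign (−1)^0·-1^8·+1^5 = +1.
(a,b)_19: α=-4, u≡17; β=-6, v≡3 (mod 19); (17|19)=+1, (3|19)=-1; sign (−1)^0·+1^-6·-1^-4 = +1.
(a,b)_∞: sgn(-493)=−, sgn(-26)=−, so -1.
(a,b)_5: α=-4, u≡2; β=-6, v≡4 (mod 5); (2|5)=-1, (4|5)=+1; sign (−1)^0·-1^-6·+1^-4 = +1.
(a,b)_13: α=6, u≡10; β=9, v≡11 (mod 13); (10|13)=+1, (11|13)=-1; sign (−1)^0·+1^9·-1^6 = +1.
(-493, -26 / ℚ) ramifies at {29, ∞}: a division algebra.

[29, inf]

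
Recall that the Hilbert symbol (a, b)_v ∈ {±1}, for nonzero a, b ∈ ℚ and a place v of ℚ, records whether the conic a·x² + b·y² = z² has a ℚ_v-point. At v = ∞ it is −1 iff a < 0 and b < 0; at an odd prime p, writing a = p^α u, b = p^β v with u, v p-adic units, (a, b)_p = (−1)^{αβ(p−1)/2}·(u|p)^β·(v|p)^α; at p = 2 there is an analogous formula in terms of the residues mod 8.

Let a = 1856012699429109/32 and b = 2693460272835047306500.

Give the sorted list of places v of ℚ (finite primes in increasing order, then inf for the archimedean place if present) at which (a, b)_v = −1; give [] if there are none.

[5, 17]

(a, b) ≡ (442, 239785) mod (ℚ^×)²; places V = {2, 3, 5, 7, 13, 17, 31, 47, ∞}.
(a,b)_47: α=2, u≡39; β=0, v≡31 (mod 47); (39|47)=-1, (31|47)=-1; sign (−1)^0·-1^0·-1^2 = +1.
(a,b)_∞: sgn(442)=+, sgn(239785)=+, so +1.
(a,b)_3: α=4, u≡1; β=0, v≡1 (mod 3); (1|3)=+1, (1|3)=+1; sign (−1)^0·+1^0·+1^4 = +1.
(a,b)_17: α=3, u≡13; β=5, v≡7 (mod 17); (13|17)=+1, (7|17)=-1; sign (−1)^0·+1^5·-1^3 = -1.
(a,b)_5: α=0, u≡2; β=3, v≡2 (mod 5); (2|5)=-1, (2|5)=-1; sign (−1)^0·-1^3·-1^0 = -1.
(a,b)_7: α=0, u≡1; β=3, v≡1 (mod 7); (1|7)=+1, (1|7)=+1; sign (−1)^0·+1^3·+1^0 = +1.
(a,b)_31: α=2, u≡25; β=3, v≡8 (mod 31); (25|31)=+1, (8|31)=+1; sign (−1)^0·+1^3·+1^2 = +1.
(a,b)_2: α=-5, β=2; u≡5, v≡1 (mod 8); ε(u)ε(v)=0·0, αω(v)=-5·0, βω(u)=2·1; sum ≡ 0  ⇒  +1.
(a,b)_13: α=3, u≡6; β=5, v≡8 (mod 13); (6|13)=-1, (8|13)=-1; sign (−1)^0·-1^5·-1^3 = +1.
Ram(442, 239785) = {5, 17}; no ℚ_5-point on the conic.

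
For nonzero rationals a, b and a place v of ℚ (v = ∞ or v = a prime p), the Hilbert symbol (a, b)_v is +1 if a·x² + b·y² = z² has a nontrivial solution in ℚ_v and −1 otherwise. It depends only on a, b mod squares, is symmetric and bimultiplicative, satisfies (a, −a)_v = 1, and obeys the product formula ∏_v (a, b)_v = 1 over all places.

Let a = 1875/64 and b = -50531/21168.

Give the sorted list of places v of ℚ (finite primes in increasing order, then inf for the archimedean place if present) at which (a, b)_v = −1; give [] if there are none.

Mod squares: a ≡ 3, b ≡ -897. Check v ∈ {∞, 2, 3, 5, 7, 13, 23}.
v=23: a=23^0·(≡16), b=23^1·(≡10) mod 23; (16|23)=+1, (10|23)=-1; (−1)^{0·1·11}·(+1)^1·(-1)^0 = +1.
v=13: a=13^0·(≡10), b=13^3·(≡4) mod 13; (10|13)=+1, (4|13)=+1; (−1)^{0·3·6}·(+1)^3·(+1)^0 = +1.
v=2: v_2(a)=-6, v_2(b)=-4; units ≡ 3, 7 (mod 8); ε·ε+αω+βω = 1·1+-6·0+-4·1 ≡ 1  ⇒  (a,b)_2 = -1.
v=7: a=7^0·(≡6), b=7^-2·(≡6) mod 7; (6|7)=-1, (6|7)=-1; (−1)^{0·-2·3}·(-1)^-2·(-1)^0 = +1.
v=3: a=3^1·(≡1), b=3^-3·(≡1) mod 3; (1|3)=+1, (1|3)=+1; (−1)^{1·-3·1}·(+1)^-3·(+1)^1 = -1.
v=5: a=5^4·(≡2), b=5^0·(≡3) mod 5; (2|5)=-1, (3|5)=-1; (−1)^{4·0·2}·(-1)^0·(-1)^4 = +1.
v=∞: 3 > 0 and -897 < 0  ⇒  (a,b)_∞ = +1.
Ram(3, -897) = {2, 3}; no ℚ_2-point on the conic.

[2, 3]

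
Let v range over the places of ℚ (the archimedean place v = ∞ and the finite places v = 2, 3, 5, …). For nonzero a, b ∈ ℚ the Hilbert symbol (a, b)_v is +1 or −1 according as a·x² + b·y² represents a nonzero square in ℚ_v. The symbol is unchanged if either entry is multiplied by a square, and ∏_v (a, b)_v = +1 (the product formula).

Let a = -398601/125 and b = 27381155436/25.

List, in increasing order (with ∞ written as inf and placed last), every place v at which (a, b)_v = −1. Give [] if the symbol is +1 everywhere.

[2, 7, 19, 37]

(a, b) ≡ (-24605, 19) mod (ℚ^×)²; places V = {2, 3, 5, 7, 19, 37, ∞}.
(a,b)_19: α=1, u≡17; β=3, v≡11 (mod 19); (17|19)=+1, (11|19)=+1; sign (−1)^1·+1^3·+1^1 = -1.
(a,b)_2: α=0, β=2; u≡3, v≡3 (mod 8); ε(u)ε(v)=1·1, αω(v)=0·1, βω(u)=2·1; sum ≡ 1  ⇒  -1.
(a,b)_37: α=1, u≡26; β=2, v≡2 (mod 37); (26|37)=+1, (2|37)=-1; sign (−1)^0·+1^2·-1^1 = -1.
(a,b)_7: α=1, u≡5; β=0, v≡3 (mod 7); (5|7)=-1, (3|7)=-1; sign (−1)^0·-1^0·-1^1 = -1.
(a,b)_∞: sgn(-24605)=−, sgn(19)=+, so +1.
(a,b)_3: α=4, u≡1; β=6, v≡1 (mod 3); (1|3)=+1, (1|3)=+1; sign (−1)^0·+1^6·+1^4 = +1.
(a,b)_5: α=-3, u≡4; β=-2, v≡1 (mod 5); (4|5)=+1, (1|5)=+1; sign (−1)^0·+1^-2·+1^-3 = +1.
Ram(-24605, 19) = {2, 7, 19, 37}; no ℚ_2-point on the conic.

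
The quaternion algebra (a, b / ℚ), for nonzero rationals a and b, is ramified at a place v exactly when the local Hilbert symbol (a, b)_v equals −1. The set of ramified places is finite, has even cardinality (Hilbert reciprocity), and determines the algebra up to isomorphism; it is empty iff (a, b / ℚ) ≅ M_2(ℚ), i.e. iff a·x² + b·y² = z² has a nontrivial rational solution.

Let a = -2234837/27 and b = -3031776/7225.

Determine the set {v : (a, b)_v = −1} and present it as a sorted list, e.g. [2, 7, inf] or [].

[11, inf]

Mod squares: a ≡ -23199, b ≡ -174. Check v ∈ {∞, 2, 3, 5, 11, 17, 19, 29, 37}.
v=2: v_2(a)=0, v_2(b)=5; units ≡ 1, 1 (mod 8); ε·ε+αω+βω = 0·0+0·0+5·0 ≡ 0  ⇒  (a,b)_2 = +1.
v=17: a=17^2·(≡7), b=17^-2·(≡9) mod 17; (7|17)=-1, (9|17)=+1; (−1)^{2·-2·8}·(-1)^-2·(+1)^2 = +1.
v=19: a=19^1·(≡15), b=19^0·(≡7) mod 19; (15|19)=-1, (7|19)=+1; (−1)^{1·0·9}·(-1)^0·(+1)^1 = +1.
v=29: a=29^0·(≡5), b=29^1·(≡22) mod 29; (5|29)=+1, (22|29)=+1; (−1)^{0·1·14}·(+1)^1·(+1)^0 = +1.
v=3: a=3^-3·(≡1), b=3^3·(≡2) mod 3; (1|3)=+1, (2|3)=-1; (−1)^{-3·3·1}·(+1)^3·(-1)^-3 = +1.
v=∞: -23199 < 0 and -174 < 0  ⇒  (a,b)_∞ = -1.
v=11: a=11^1·(≡5), b=11^2·(≡10) mod 11; (5|11)=+1, (10|11)=-1; (−1)^{1·2·5}·(+1)^2·(-1)^1 = -1.
v=37: a=37^1·(≡35), b=37^0·(≡30) mod 37; (35|37)=-1, (30|37)=+1; (−1)^{1·0·18}·(-1)^0·(+1)^1 = +1.
v=5: a=5^0·(≡4), b=5^-2·(≡1) mod 5; (4|5)=+1, (1|5)=+1; (−1)^{0·-2·2}·(+1)^-2·(+1)^0 = +1.
(-23199, -174 / ℚ) ramifies at {11, ∞}: a division algebra.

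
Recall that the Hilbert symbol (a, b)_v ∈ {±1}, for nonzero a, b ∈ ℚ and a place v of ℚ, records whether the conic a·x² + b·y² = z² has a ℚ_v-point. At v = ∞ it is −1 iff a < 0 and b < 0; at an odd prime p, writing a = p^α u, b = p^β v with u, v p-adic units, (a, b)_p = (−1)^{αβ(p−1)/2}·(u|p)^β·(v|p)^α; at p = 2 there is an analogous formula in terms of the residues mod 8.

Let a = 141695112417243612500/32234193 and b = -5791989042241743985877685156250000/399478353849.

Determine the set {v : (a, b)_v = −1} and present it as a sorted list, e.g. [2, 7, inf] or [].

Mod squares: a ≡ 85, b ≡ -10465. Check v ∈ {∞, 2, 3, 5, 7, 13, 17, 23, 43}.
v=23: a=23^2·(≡16), b=23^3·(≡7) mod 23; (16|23)=+1, (7|23)=-1; (−1)^{2·3·11}·(+1)^3·(-1)^2 = +1.
v=∞: 85 > 0 and -10465 < 0  ⇒  (a,b)_∞ = +1.
v=2: v_2(a)=2, v_2(b)=4; units ≡ 5, 7 (mod 8); ε·ε+αω+βω = 0·1+2·0+4·1 ≡ 0  ⇒  (a,b)_2 = +1.
v=43: a=43^2·(≡3), b=43^4·(≡7) mod 43; (3|43)=-1, (7|43)=-1; (−1)^{2·4·21}·(-1)^4·(-1)^2 = +1.
v=13: a=13^6·(≡6), b=13^9·(≡12) mod 13; (6|13)=-1, (12|13)=+1; (−1)^{6·9·6}·(-1)^9·(+1)^6 = -1.
v=5: a=5^5·(≡2), b=5^11·(≡2) mod 5; (2|5)=-1, (2|5)=-1; (−1)^{5·11·2}·(-1)^11·(-1)^5 = +1.
v=7: a=7^4·(≡4), b=7^5·(≡6) mod 7; (4|7)=+1, (6|7)=-1; (−1)^{4·5·3}·(+1)^5·(-1)^4 = +1.
v=3: a=3^-8·(≡1), b=3^-14·(≡2) mod 3; (1|3)=+1, (2|3)=-1; (−1)^{-8·-14·1}·(+1)^-14·(-1)^-8 = +1.
v=17: a=17^-3·(≡10), b=17^-4·(≡14) mod 17; (10|17)=-1, (14|17)=-1; (−1)^{-3·-4·8}·(-1)^-4·(-1)^-3 = -1.
(85, -10465 / ℚ) ramifies at {13, 17}: a division algebra.

[13, 17]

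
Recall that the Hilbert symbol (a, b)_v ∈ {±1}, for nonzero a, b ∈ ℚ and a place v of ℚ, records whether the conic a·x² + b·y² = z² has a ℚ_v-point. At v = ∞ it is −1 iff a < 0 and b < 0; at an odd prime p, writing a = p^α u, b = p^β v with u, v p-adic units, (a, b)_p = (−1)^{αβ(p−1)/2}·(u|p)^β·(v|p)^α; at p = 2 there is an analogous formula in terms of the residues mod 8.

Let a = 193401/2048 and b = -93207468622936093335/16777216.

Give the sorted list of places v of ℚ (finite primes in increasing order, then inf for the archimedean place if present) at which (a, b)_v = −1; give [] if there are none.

(a, b) ≡ (42978, -96135) mod (ℚ^×)²; places V = {2, 3, 5, 7, 13, 17, 19, 23, 29, ∞}.
(a,b)_5: α=0, u≡2; β=1, v≡3 (mod 5); (2|5)=-1, (3|5)=-1; sign (−1)^0·-1^1·-1^0 = -1.
(a,b)_29: α=1, u≡8; β=3, v≡24 (mod 29); (8|29)=-1, (24|29)=+1; sign (−1)^0·-1^3·+1^1 = -1.
(a,b)_3: α=3, u≡1; β=7, v≡1 (mod 3); (1|3)=+1, (1|3)=+1; sign (−1)^1·+1^7·+1^3 = -1.
(a,b)_23: α=0, u≡17; β=2, v≡20 (mod 23); (17|23)=-1, (20|23)=-1; sign (−1)^0·-1^2·-1^0 = +1.
(a,b)_7: α=0, u≡3; β=2, v≡6 (mod 7); (3|7)=-1, (6|7)=-1; sign (−1)^0·-1^2·-1^0 = +1.
(a,b)_2: α=-11, β=-24; u≡1, v≡1 (mod 8); ε(u)ε(v)=0·0, αω(v)=-11·0, βω(u)=-24·0; sum ≡ 0  ⇒  +1.
(a,b)_13: α=1, u≡10; β=3, v≡2 (mod 13); (10|13)=+1, (2|13)=-1; sign (−1)^0·+1^3·-1^1 = -1.
(a,b)_17: α=0, u≡16; β=1, v≡11 (mod 17); (16|17)=+1, (11|17)=-1; sign (−1)^0·+1^1·-1^0 = +1.
(a,b)_19: α=1, u≡6; β=2, v≡16 (mod 19); (6|19)=+1, (16|19)=+1; sign (−1)^0·+1^2·+1^1 = +1.
(a,b)_∞: sgn(42978)=+, sgn(-96135)=−, so +1.
(42978, -96135 / ℚ) ramifies at {3, 5, 13, 29}: a division algebra.

[3, 5, 13, 29]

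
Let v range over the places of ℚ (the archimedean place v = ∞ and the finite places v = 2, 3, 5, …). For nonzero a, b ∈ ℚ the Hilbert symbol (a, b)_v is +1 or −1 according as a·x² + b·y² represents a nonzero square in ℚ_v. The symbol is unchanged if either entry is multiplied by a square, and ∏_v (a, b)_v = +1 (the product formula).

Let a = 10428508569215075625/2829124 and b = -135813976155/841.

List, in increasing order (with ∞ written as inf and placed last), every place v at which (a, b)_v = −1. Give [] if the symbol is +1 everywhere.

[11, 31]

(a, b) ≡ (3289, -155) mod (ℚ^×)²; places V = {2, 3, 5, 11, 13, 23, 29, 31, ∞}.
(a,b)_29: α=-4, u≡11; β=-2, v≡27 (mod 29); (11|29)=-1, (27|29)=-1; sign (−1)^0·-1^-2·-1^-4 = +1.
(a,b)_3: α=10, u≡1; β=4, v≡1 (mod 3); (1|3)=+1, (1|3)=+1; sign (−1)^0·+1^4·+1^10 = +1.
(a,b)_∞: sgn(3289)=+, sgn(-155)=−, so +1.
(a,b)_5: α=4, u≡4; β=1, v≡4 (mod 5); (4|5)=+1, (4|5)=+1; sign (−1)^0·+1^1·+1^4 = +1.
(a,b)_11: α=1, u≡2; β=2, v≡10 (mod 11); (2|11)=-1, (10|11)=-1; sign (−1)^0·-1^2·-1^1 = -1.
(a,b)_13: α=3, u≡6; β=2, v≡12 (mod 13); (6|13)=-1, (12|13)=+1; sign (−1)^0·-1^2·+1^3 = +1.
(a,b)_2: α=-2, β=0; u≡1, v≡5 (mod 8); ε(u)ε(v)=0·0, αω(v)=-2·1, βω(u)=0·0; sum ≡ 0  ⇒  +1.
(a,b)_31: α=2, u≡11; β=1, v≡11 (mod 31); (11|31)=-1, (11|31)=-1; sign (−1)^0·-1^1·-1^2 = -1.
(a,b)_23: α=3, u≡7; β=2, v≡4 (mod 23); (7|23)=-1, (4|23)=+1; sign (−1)^0·-1^2·+1^3 = +1.
|Ram(3289, -155)| = 2, even; anisotropic at {11, 31}.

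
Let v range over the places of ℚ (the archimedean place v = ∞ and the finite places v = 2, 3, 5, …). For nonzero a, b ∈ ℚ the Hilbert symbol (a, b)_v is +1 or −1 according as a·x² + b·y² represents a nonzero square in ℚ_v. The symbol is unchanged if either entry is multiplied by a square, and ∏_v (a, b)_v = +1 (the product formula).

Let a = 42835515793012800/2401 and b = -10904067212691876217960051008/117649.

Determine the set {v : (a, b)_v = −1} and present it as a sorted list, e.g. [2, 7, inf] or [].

Mod squares: a ≡ 601953, b ≡ -795093. Check v ∈ {∞, 2, 3, 5, 7, 11, 13, 17, 19, 29, 37}.
v=∞: 601953 > 0 and -795093 < 0  ⇒  (a,b)_∞ = +1.
v=13: a=13^2·(≡4), b=13^3·(≡4) mod 13; (4|13)=+1, (4|13)=+1; (−1)^{2·3·6}·(+1)^3·(+1)^2 = +1.
v=3: a=3^7·(≡2), b=3^5·(≡1) mod 3; (2|3)=-1, (1|3)=+1; (−1)^{7·5·1}·(-1)^5·(+1)^7 = +1.
v=29: a=29^1·(≡1), b=29^3·(≡2) mod 29; (1|29)=+1, (2|29)=-1; (−1)^{1·3·14}·(+1)^3·(-1)^1 = -1.
v=7: a=7^-4·(≡4), b=7^-6·(≡1) mod 7; (4|7)=+1, (1|7)=+1; (−1)^{-4·-6·3}·(+1)^-6·(+1)^-4 = +1.
v=11: a=11^1·(≡3), b=11^0·(≡3) mod 11; (3|11)=+1, (3|11)=+1; (−1)^{1·0·5}·(+1)^0·(+1)^1 = +1.
v=17: a=17^1·(≡9), b=17^2·(≡11) mod 17; (9|17)=+1, (11|17)=-1; (−1)^{1·2·8}·(+1)^2·(-1)^1 = -1.
v=5: a=5^2·(≡2), b=5^0·(≡3) mod 5; (2|5)=-1, (3|5)=-1; (−1)^{2·0·2}·(-1)^0·(-1)^2 = +1.
v=37: a=37^1·(≡16), b=37^3·(≡24) mod 37; (16|37)=+1, (24|37)=-1; (−1)^{1·3·18}·(+1)^3·(-1)^1 = -1.
v=19: a=19^2·(≡2), b=19^7·(≡3) mod 19; (2|19)=-1, (3|19)=-1; (−1)^{2·7·9}·(-1)^7·(-1)^2 = -1.
v=2: v_2(a)=6, v_2(b)=6; units ≡ 1, 3 (mod 8); ε·ε+αω+βω = 0·1+6·1+6·0 ≡ 0  ⇒  (a,b)_2 = +1.
(601953, -795093 / ℚ) ramifies at {17, 19, 29, 37}: a division algebra.

[17, 19, 29, 37]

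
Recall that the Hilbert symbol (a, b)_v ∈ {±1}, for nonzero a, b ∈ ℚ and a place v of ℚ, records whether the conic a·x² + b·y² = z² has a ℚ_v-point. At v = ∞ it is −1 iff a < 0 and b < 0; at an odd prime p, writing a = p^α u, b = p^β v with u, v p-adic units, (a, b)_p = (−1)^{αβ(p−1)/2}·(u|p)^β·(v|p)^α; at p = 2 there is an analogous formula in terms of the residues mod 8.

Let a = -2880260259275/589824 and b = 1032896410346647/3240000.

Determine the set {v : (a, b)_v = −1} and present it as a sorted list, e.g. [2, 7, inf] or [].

[7, 23]

(a, b) ≡ (-3059, 7) mod (ℚ^×)²; places V = {2, 3, 5, 7, 11, 17, 19, 23, ∞}.
(a,b)_3: α=-2, u≡1; β=-4, v≡1 (mod 3); (1|3)=+1, (1|3)=+1; sign (−1)^0·+1^-4·+1^-2 = +1.
(a,b)_17: α=2, u≡1; β=0, v≡5 (mod 17); (1|17)=+1, (5|17)=-1; sign (−1)^0·+1^0·-1^2 = +1.
(a,b)_19: α=5, u≡18; β=6, v≡6 (mod 19); (18|19)=-1, (6|19)=+1; sign (−1)^0·-1^6·+1^5 = +1.
(a,b)_2: α=-16, β=-6; u≡5, v≡7 (mod 8); ε(u)ε(v)=0·1, αω(v)=-16·0, βω(u)=-6·1; sum ≡ 0  ⇒  +1.
(a,b)_∞: sgn(-3059)=−, sgn(7)=+, so +1.
(a,b)_11: α=0, u≡2; β=2, v≡10 (mod 11); (2|11)=-1, (10|11)=-1; sign (−1)^0·-1^2·-1^0 = +1.
(a,b)_5: α=2, u≡1; β=-4, v≡3 (mod 5); (1|5)=+1, (3|5)=-1; sign (−1)^0·+1^-4·-1^2 = +1.
(a,b)_23: α=1, u≡21; β=2, v≡7 (mod 23); (21|23)=-1, (7|23)=-1; sign (−1)^0·-1^2·-1^1 = -1.
(a,b)_7: α=1, u≡2; β=3, v≡1 (mod 7); (2|7)=+1, (1|7)=+1; sign (−1)^1·+1^3·+1^1 = -1.
Ram(-3059, 7) = {7, 23}; no ℚ_7-point on the conic.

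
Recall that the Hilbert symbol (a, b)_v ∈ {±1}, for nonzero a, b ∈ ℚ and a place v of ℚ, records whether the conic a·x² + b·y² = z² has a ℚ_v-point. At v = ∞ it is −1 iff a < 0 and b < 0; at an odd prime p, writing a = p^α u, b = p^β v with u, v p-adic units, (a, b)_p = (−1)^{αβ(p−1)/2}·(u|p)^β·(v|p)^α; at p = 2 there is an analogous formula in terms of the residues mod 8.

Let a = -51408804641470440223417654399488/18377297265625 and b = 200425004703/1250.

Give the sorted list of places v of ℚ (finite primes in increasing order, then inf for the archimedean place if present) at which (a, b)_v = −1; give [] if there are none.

[2, 7]

Mod squares: a ≡ -2, b ≡ 112574. Check v ∈ {∞, 2, 3, 5, 7, 11, 17, 19, 31, 37, 43}.
v=5: a=5^-8·(≡2), b=5^-4·(≡4) mod 5; (2|5)=-1, (4|5)=+1; (−1)^{-8·-4·2}·(-1)^-4·(+1)^-8 = +1.
v=11: a=11^2·(≡3), b=11^1·(≡4) mod 11; (3|11)=+1, (4|11)=+1; (−1)^{2·1·5}·(+1)^1·(+1)^2 = +1.
v=3: a=3^6·(≡1), b=3^2·(≡2) mod 3; (1|3)=+1, (2|3)=-1; (−1)^{6·2·1}·(+1)^2·(-1)^6 = +1.
v=37: a=37^4·(≡32), b=37^2·(≡14) mod 37; (32|37)=-1, (14|37)=-1; (−1)^{4·2·18}·(-1)^2·(-1)^4 = +1.
v=19: a=19^-6·(≡4), b=19^0·(≡14) mod 19; (4|19)=+1, (14|19)=-1; (−1)^{-6·0·9}·(+1)^0·(-1)^-6 = +1.
v=7: a=7^2·(≡3), b=7^1·(≡6) mod 7; (3|7)=-1, (6|7)=-1; (−1)^{2·1·3}·(-1)^1·(-1)^2 = -1.
v=∞: -2 < 0 and 112574 > 0  ⇒  (a,b)_∞ = +1.
v=43: a=43^2·(≡16), b=43^1·(≡15) mod 43; (16|43)=+1, (15|43)=+1; (−1)^{2·1·21}·(+1)^1·(+1)^2 = +1.
v=2: v_2(a)=9, v_2(b)=-1; units ≡ 7, 7 (mod 8); ε·ε+αω+βω = 1·1+9·0+-1·0 ≡ 1  ⇒  (a,b)_2 = -1.
v=17: a=17^8·(≡2), b=17^3·(≡15) mod 17; (2|17)=+1, (15|17)=+1; (−1)^{8·3·8}·(+1)^3·(+1)^8 = +1.
v=31: a=31^2·(≡12), b=31^0·(≡29) mod 31; (12|31)=-1, (29|31)=-1; (−1)^{2·0·15}·(-1)^0·(-1)^2 = +1.
Ram(-2, 112574) = {2, 7}; no ℚ_2-point on the conic.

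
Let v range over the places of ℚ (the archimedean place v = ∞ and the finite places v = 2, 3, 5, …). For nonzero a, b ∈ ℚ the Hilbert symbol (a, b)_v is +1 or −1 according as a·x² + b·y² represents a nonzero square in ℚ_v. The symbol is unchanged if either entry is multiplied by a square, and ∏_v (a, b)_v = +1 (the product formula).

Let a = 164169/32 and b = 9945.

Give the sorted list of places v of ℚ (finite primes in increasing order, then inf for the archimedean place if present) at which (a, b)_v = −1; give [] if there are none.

(a, b) ≡ (36482, 1105) mod (ℚ^×)²; places V = {2, 3, 5, 13, 17, 29, 37, ∞}.
(a,b)_37: α=1, u≡8; β=0, v≡29 (mod 37); (8|37)=-1, (29|37)=-1; sign (−1)^0·-1^0·-1^1 = -1.
(a,b)_17: α=1, u≡8; β=1, v≡7 (mod 17); (8|17)=+1, (7|17)=-1; sign (−1)^0·+1^1·-1^1 = -1.
(a,b)_13: α=0, u≡3; β=1, v≡11 (mod 13); (3|13)=+1, (11|13)=-1; sign (−1)^0·+1^1·-1^0 = +1.
(a,b)_2: α=-5, β=0; u≡1, v≡1 (mod 8); ε(u)ε(v)=0·0, αω(v)=-5·0, βω(u)=0·0; sum ≡ 0  ⇒  +1.
(a,b)_3: α=2, u≡2; β=2, v≡1 (mod 3); (2|3)=-1, (1|3)=+1; sign (−1)^0·-1^2·+1^2 = +1.
(a,b)_29: α=1, u≡2; β=0, v≡27 (mod 29); (2|29)=-1, (27|29)=-1; sign (−1)^0·-1^0·-1^1 = -1.
(a,b)_5: α=0, u≡2; β=1, v≡4 (mod 5); (2|5)=-1, (4|5)=+1; sign (−1)^0·-1^1·+1^0 = -1.
(a,b)_∞: sgn(36482)=+, sgn(1105)=+, so +1.
|Ram(36482, 1105)| = 4, even; anisotropic at {5, 17, 29, 37}.

[5, 17, 29, 37]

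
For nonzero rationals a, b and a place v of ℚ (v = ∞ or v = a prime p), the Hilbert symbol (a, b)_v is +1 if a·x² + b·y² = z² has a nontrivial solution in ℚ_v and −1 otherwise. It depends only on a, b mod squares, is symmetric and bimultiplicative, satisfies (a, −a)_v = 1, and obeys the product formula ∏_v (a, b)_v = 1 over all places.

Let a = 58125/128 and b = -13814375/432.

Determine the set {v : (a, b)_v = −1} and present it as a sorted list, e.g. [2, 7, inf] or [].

Mod squares: a ≡ 186, b ≡ -69. Check v ∈ {∞, 2, 3, 5, 23, 31}.
v=∞: 186 > 0 and -69 < 0  ⇒  (a,b)_∞ = +1.
v=31: a=31^1·(≡27), b=31^2·(≡11) mod 31; (27|31)=-1, (11|31)=-1; (−1)^{1·2·15}·(-1)^2·(-1)^1 = -1.
v=23: a=23^0·(≡18), b=23^1·(≡19) mod 23; (18|23)=+1, (19|23)=-1; (−1)^{0·1·11}·(+1)^1·(-1)^0 = +1.
v=3: a=3^1·(≡2), b=3^-3·(≡1) mod 3; (2|3)=-1, (1|3)=+1; (−1)^{1·-3·1}·(-1)^-3·(+1)^1 = +1.
v=2: v_2(a)=-7, v_2(b)=-4; units ≡ 5, 3 (mod 8); ε·ε+αω+βω = 0·1+-7·1+-4·1 ≡ 1  ⇒  (a,b)_2 = -1.
v=5: a=5^4·(≡1), b=5^4·(≡1) mod 5; (1|5)=+1, (1|5)=+1; (−1)^{4·4·2}·(+1)^4·(+1)^4 = +1.
|Ram(186, -69)| = 2, even; anisotropic at {2, 31}.

[2, 31]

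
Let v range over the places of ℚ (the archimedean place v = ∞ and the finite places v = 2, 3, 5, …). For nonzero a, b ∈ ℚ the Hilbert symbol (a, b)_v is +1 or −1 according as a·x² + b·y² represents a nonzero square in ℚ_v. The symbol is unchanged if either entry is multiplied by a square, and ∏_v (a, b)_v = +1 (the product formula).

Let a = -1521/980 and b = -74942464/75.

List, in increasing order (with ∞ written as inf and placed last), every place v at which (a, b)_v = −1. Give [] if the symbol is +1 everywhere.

Mod squares: a ≡ -5, b ≡ -219558. Check v ∈ {∞, 2, 3, 5, 7, 13, 23, 37, 43}.
v=3: a=3^2·(≡1), b=3^-1·(≡2) mod 3; (1|3)=+1, (2|3)=-1; (−1)^{2·-1·1}·(+1)^-1·(-1)^2 = +1.
v=43: a=43^0·(≡40), b=43^1·(≡17) mod 43; (40|43)=+1, (17|43)=+1; (−1)^{0·1·21}·(+1)^1·(+1)^0 = +1.
v=5: a=5^-1·(≡4), b=5^-2·(≡2) mod 5; (4|5)=+1, (2|5)=-1; (−1)^{-1·-2·2}·(+1)^-2·(-1)^-1 = -1.
v=2: v_2(a)=-2, v_2(b)=11; units ≡ 3, 5 (mod 8); ε·ε+αω+βω = 1·0+-2·1+11·1 ≡ 1  ⇒  (a,b)_2 = -1.
v=7: a=7^-2·(≡2), b=7^0·(≡1) mod 7; (2|7)=+1, (1|7)=+1; (−1)^{-2·0·3}·(+1)^0·(+1)^-2 = +1.
v=37: a=37^0·(≡8), b=37^1·(≡19) mod 37; (8|37)=-1, (19|37)=-1; (−1)^{0·1·18}·(-1)^1·(-1)^0 = -1.
v=23: a=23^0·(≡8), b=23^1·(≡7) mod 23; (8|23)=+1, (7|23)=-1; (−1)^{0·1·11}·(+1)^1·(-1)^0 = +1.
v=13: a=13^2·(≡6), b=13^0·(≡4) mod 13; (6|13)=-1, (4|13)=+1; (−1)^{2·0·6}·(-1)^0·(+1)^2 = +1.
v=∞: -5 < 0 and -219558 < 0  ⇒  (a,b)_∞ = -1.
(-5, -219558 / ℚ) ramifies at {2, 5, 37, ∞}: a division algebra.

[2, 5, 37, inf]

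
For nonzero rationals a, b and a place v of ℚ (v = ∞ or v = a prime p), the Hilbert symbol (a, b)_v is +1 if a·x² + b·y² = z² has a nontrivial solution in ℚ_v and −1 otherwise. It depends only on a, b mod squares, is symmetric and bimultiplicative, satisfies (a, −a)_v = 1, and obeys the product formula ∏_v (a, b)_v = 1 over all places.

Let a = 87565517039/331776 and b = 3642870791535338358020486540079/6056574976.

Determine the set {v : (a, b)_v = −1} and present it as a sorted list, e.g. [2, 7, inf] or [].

[2, 7, 11, 17, 23, 37]

(a, b) ≡ (391391, 57239) mod (ℚ^×)²; places V = {2, 3, 7, 11, 13, 17, 19, 23, 37, 43, ∞}.
(a,b)_23: α=1, u≡22; β=4, v≡14 (mod 23); (22|23)=-1, (14|23)=-1; sign (−1)^0·-1^4·-1^1 = -1.
(a,b)_19: α=0, u≡18; β=-2, v≡4 (mod 19); (18|19)=-1, (4|19)=+1; sign (−1)^0·-1^-2·+1^0 = +1.
(a,b)_17: α=1, u≡7; β=1, v≡16 (mod 17); (7|17)=-1, (16|17)=+1; sign (−1)^0·-1^1·+1^1 = -1.
(a,b)_3: α=-4, u≡2; β=2, v≡2 (mod 3); (2|3)=-1, (2|3)=-1; sign (−1)^0·-1^2·-1^-4 = +1.
(a,b)_43: α=2, u≡32; β=0, v≡10 (mod 43); (32|43)=-1, (10|43)=+1; sign (−1)^0·-1^0·+1^2 = +1.
(a,b)_13: α=1, u≡9; β=3, v≡1 (mod 13); (9|13)=+1, (1|13)=+1; sign (−1)^0·+1^3·+1^1 = +1.
(a,b)_37: α=0, u≡29; β=1, v≡28 (mod 37); (29|37)=-1, (28|37)=+1; sign (−1)^0·-1^1·+1^0 = -1.
(a,b)_2: α=-12, β=-24; u≡7, v≡7 (mod 8); ε(u)ε(v)=1·1, αω(v)=-12·0, βω(u)=-24·0; sum ≡ 1  ⇒  -1.
(a,b)_7: α=1, u≡2; β=9, v≡4 (mod 7); (2|7)=+1, (4|7)=+1; sign (−1)^1·+1^9·+1^1 = -1.
(a,b)_∞: sgn(391391)=+, sgn(57239)=+, so +1.
(a,b)_11: α=3, u≡8; β=10, v≡8 (mod 11); (8|11)=-1, (8|11)=-1; sign (−1)^0·-1^10·-1^3 = -1.
Ram(391391, 57239) = {2, 7, 11, 17, 23, 37}; no ℚ_2-point on the conic.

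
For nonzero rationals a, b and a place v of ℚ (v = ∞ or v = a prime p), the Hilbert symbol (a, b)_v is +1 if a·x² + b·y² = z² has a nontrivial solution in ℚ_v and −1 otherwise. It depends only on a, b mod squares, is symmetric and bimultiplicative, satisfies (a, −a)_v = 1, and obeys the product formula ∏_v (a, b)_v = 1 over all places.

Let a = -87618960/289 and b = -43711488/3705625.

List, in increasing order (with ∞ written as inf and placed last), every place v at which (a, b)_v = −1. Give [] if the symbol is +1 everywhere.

[5, 13, 31, inf]

Mod squares: a ≡ -608465, b ≡ -527. Check v ∈ {∞, 2, 3, 5, 7, 11, 13, 17, 23, 31, 37}.
v=2: v_2(a)=4, v_2(b)=10; units ≡ 7, 1 (mod 8); ε·ε+αω+βω = 1·0+4·0+10·0 ≡ 0  ⇒  (a,b)_2 = +1.
v=17: a=17^-2·(≡9), b=17^1·(≡14) mod 17; (9|17)=+1, (14|17)=-1; (−1)^{-2·1·8}·(+1)^1·(-1)^-2 = +1.
v=37: a=37^1·(≡22), b=37^0·(≡16) mod 37; (22|37)=-1, (16|37)=+1; (−1)^{1·0·18}·(-1)^0·(+1)^1 = +1.
v=3: a=3^2·(≡1), b=3^4·(≡1) mod 3; (1|3)=+1, (1|3)=+1; (−1)^{2·4·1}·(+1)^4·(+1)^2 = +1.
v=7: a=7^0·(≡6), b=7^-2·(≡3) mod 7; (6|7)=-1, (3|7)=-1; (−1)^{0·-2·3}·(-1)^-2·(-1)^0 = +1.
v=23: a=23^1·(≡3), b=23^0·(≡4) mod 23; (3|23)=+1, (4|23)=+1; (−1)^{1·0·11}·(+1)^0·(+1)^1 = +1.
v=13: a=13^1·(≡7), b=13^0·(≡11) mod 13; (7|13)=-1, (11|13)=-1; (−1)^{1·0·6}·(-1)^0·(-1)^1 = -1.
v=11: a=11^1·(≡5), b=11^-2·(≡4) mod 11; (5|11)=+1, (4|11)=+1; (−1)^{1·-2·5}·(+1)^-2·(+1)^1 = +1.
v=5: a=5^1·(≡2), b=5^-4·(≡3) mod 5; (2|5)=-1, (3|5)=-1; (−1)^{1·-4·2}·(-1)^-4·(-1)^1 = -1.
v=∞: -608465 < 0 and -527 < 0  ⇒  (a,b)_∞ = -1.
v=31: a=31^0·(≡6), b=31^1·(≡2) mod 31; (6|31)=-1, (2|31)=+1; (−1)^{0·1·15}·(-1)^1·(+1)^0 = -1.
|Ram(-608465, -527)| = 4, even; anisotropic at {5, 13, 31, ∞}.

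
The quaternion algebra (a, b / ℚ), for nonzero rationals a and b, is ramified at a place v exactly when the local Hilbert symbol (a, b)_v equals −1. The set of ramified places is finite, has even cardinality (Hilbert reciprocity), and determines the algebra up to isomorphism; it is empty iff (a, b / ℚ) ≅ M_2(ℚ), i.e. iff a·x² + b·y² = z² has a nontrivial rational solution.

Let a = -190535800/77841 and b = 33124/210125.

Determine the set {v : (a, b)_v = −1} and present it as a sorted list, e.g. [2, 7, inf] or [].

(a, b) ≡ (-5278, 5) mod (ℚ^×)²; places V = {2, 3, 5, 7, 13, 19, 29, 31, 41, ∞}.
(a,b)_41: α=0, u≡6; β=-2, v≡39 (mod 41); (6|41)=-1, (39|41)=+1; sign (−1)^0·-1^-2·+1^0 = +1.
(a,b)_3: α=-4, u≡2; β=0, v≡2 (mod 3); (2|3)=-1, (2|3)=-1; sign (−1)^0·-1^0·-1^-4 = +1.
(a,b)_7: α=1, u≡2; β=2, v≡3 (mod 7); (2|7)=+1, (3|7)=-1; sign (−1)^0·+1^2·-1^1 = -1.
(a,b)_13: α=1, u≡12; β=2, v≡11 (mod 13); (12|13)=+1, (11|13)=-1; sign (−1)^0·+1^2·-1^1 = -1.
(a,b)_∞: sgn(-5278)=−, sgn(5)=+, so +1.
(a,b)_31: α=-2, u≡21; β=0, v≡20 (mod 31); (21|31)=-1, (20|31)=+1; sign (−1)^0·-1^0·+1^-2 = +1.
(a,b)_2: α=3, β=2; u≡1, v≡5 (mod 8); ε(u)ε(v)=0·0, αω(v)=3·1, βω(u)=2·0; sum ≡ 1  ⇒  -1.
(a,b)_29: α=1, u≡8; β=0, v≡9 (mod 29); (8|29)=-1, (9|29)=+1; sign (−1)^0·-1^0·+1^1 = +1.
(a,b)_19: α=2, u≡9; β=0, v≡16 (mod 19); (9|19)=+1, (16|19)=+1; sign (−1)^0·+1^0·+1^2 = +1.
(a,b)_5: α=2, u≡3; β=-3, v≡4 (mod 5); (3|5)=-1, (4|5)=+1; sign (−1)^0·-1^-3·+1^2 = -1.
Ram(-5278, 5) = {2, 5, 7, 13}; no ℚ_2-point on the conic.

[2, 5, 7, 13]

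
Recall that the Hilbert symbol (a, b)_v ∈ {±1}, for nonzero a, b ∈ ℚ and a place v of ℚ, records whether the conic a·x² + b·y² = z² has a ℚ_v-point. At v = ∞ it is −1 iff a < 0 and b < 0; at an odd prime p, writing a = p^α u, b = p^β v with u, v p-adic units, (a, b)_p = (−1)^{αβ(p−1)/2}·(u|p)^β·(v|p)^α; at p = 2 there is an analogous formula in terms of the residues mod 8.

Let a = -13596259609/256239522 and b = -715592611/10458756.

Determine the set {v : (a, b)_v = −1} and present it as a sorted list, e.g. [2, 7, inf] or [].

[2, inf]

(a, b) ≡ (-2, -19) mod (ℚ^×)²; places V = {2, 3, 7, 11, 17, 19, ∞}.
(a,b)_11: α=-2, u≡4; β=-2, v≡4 (mod 11); (4|11)=+1, (4|11)=+1; sign (−1)^0·+1^-2·+1^-2 = +1.
(a,b)_∞: sgn(-2)=−, sgn(-19)=−, so -1.
(a,b)_2: α=-1, β=-2; u≡7, v≡5 (mod 8); ε(u)ε(v)=1·0, αω(v)=-1·1, βω(u)=-2·0; sum ≡ 1  ⇒  -1.
(a,b)_19: α=6, u≡6; β=5, v≡14 (mod 19); (6|19)=+1, (14|19)=-1; sign (−1)^0·+1^5·-1^6 = +1.
(a,b)_17: α=2, u≡4; β=2, v≡15 (mod 17); (4|17)=+1, (15|17)=+1; sign (−1)^0·+1^2·+1^2 = +1.
(a,b)_7: α=-6, u≡5; β=-4, v≡4 (mod 7); (5|7)=-1, (4|7)=+1; sign (−1)^0·-1^-4·+1^-6 = +1.
(a,b)_3: α=-2, u≡1; β=-2, v≡2 (mod 3); (1|3)=+1, (2|3)=-1; sign (−1)^0·+1^-2·-1^-2 = +1.
Ram(-2, -19) = {2, ∞}; no ℚ_2-point on the conic.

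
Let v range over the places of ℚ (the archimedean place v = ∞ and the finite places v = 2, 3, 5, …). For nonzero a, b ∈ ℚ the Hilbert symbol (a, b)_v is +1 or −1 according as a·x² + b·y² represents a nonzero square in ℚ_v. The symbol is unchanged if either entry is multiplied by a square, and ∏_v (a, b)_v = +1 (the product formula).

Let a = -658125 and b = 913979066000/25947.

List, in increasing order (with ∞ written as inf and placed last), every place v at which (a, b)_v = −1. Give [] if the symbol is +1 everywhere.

Mod squares: a ≡ -13, b ≡ 195. Check v ∈ {∞, 2, 3, 5, 7, 11, 13, 31}.
v=3: a=3^4·(≡2), b=3^-3·(≡2) mod 3; (2|3)=-1, (2|3)=-1; (−1)^{4·-3·1}·(-1)^-3·(-1)^4 = -1.
v=2: v_2(a)=0, v_2(b)=4; units ≡ 3, 3 (mod 8); ε·ε+αω+βω = 1·1+0·1+4·1 ≡ 1  ⇒  (a,b)_2 = -1.
v=31: a=31^0·(≡5), b=31^-2·(≡20) mod 31; (5|31)=+1, (20|31)=+1; (−1)^{0·-2·15}·(+1)^-2·(+1)^0 = +1.
v=13: a=13^1·(≡10), b=13^1·(≡2) mod 13; (10|13)=+1, (2|13)=-1; (−1)^{1·1·6}·(+1)^1·(-1)^1 = -1.
v=5: a=5^4·(≡2), b=5^3·(≡4) mod 5; (2|5)=-1, (4|5)=+1; (−1)^{4·3·2}·(-1)^3·(+1)^4 = -1.
v=7: a=7^0·(≡1), b=7^4·(≡3) mod 7; (1|7)=+1, (3|7)=-1; (−1)^{0·4·3}·(+1)^4·(-1)^0 = +1.
v=∞: -13 < 0 and 195 > 0  ⇒  (a,b)_∞ = +1.
v=11: a=11^0·(≡5), b=11^4·(≡6) mod 11; (5|11)=+1, (6|11)=-1; (−1)^{0·4·5}·(+1)^4·(-1)^0 = +1.
|Ram(-13, 195)| = 4, even; anisotropic at {2, 3, 5, 13}.

[2, 3, 5, 13]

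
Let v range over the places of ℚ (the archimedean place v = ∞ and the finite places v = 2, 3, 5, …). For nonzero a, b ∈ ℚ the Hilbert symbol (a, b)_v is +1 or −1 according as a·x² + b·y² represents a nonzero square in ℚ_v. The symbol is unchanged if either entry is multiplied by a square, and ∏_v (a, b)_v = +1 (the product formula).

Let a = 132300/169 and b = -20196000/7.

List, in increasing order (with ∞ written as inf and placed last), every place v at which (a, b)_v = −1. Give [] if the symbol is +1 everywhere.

[2, 5, 7, 17]

Mod squares: a ≡ 3, b ≡ -39270. Check v ∈ {∞, 2, 3, 5, 7, 11, 13, 17}.
v=17: a=17^0·(≡11), b=17^1·(≡4) mod 17; (11|17)=-1, (4|17)=+1; (−1)^{0·1·8}·(-1)^1·(+1)^0 = -1.
v=13: a=13^-2·(≡12), b=13^0·(≡1) mod 13; (12|13)=+1, (1|13)=+1; (−1)^{-2·0·6}·(+1)^0·(+1)^-2 = +1.
v=2: v_2(a)=2, v_2(b)=5; units ≡ 3, 5 (mod 8); ε·ε+αω+βω = 1·0+2·1+5·1 ≡ 1  ⇒  (a,b)_2 = -1.
v=5: a=5^2·(≡3), b=5^3·(≡1) mod 5; (3|5)=-1, (1|5)=+1; (−1)^{2·3·2}·(-1)^3·(+1)^2 = -1.
v=11: a=11^0·(≡9), b=11^1·(≡3) mod 11; (9|11)=+1, (3|11)=+1; (−1)^{0·1·5}·(+1)^1·(+1)^0 = +1.
v=3: a=3^3·(≡1), b=3^3·(≡2) mod 3; (1|3)=+1, (2|3)=-1; (−1)^{3·3·1}·(+1)^3·(-1)^3 = +1.
v=∞: 3 > 0 and -39270 < 0  ⇒  (a,b)_∞ = +1.
v=7: a=7^2·(≡5), b=7^-1·(≡1) mod 7; (5|7)=-1, (1|7)=+1; (−1)^{2·-1·3}·(-1)^-1·(+1)^2 = -1.
Ram(3, -39270) = {2, 5, 7, 17}; no ℚ_2-point on the conic.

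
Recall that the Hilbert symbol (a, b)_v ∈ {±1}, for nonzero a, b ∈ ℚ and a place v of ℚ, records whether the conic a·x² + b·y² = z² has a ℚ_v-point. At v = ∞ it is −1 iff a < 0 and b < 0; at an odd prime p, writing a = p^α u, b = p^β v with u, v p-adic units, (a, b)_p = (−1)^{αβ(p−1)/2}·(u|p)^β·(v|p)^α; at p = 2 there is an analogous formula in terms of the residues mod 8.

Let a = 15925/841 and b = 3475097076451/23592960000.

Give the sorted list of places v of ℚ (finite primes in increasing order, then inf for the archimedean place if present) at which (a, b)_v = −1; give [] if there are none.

(a, b) ≡ (13, 7579) mod (ℚ^×)²; places V = {2, 3, 5, 7, 11, 13, 19, 23, 29, 53, ∞}.
(a,b)_2: α=0, β=-22; u≡5, v≡3 (mod 8); ε(u)ε(v)=0·1, αω(v)=0·1, βω(u)=-22·1; sum ≡ 0  ⇒  +1.
(a,b)_19: α=0, u≡12; β=2, v≡5 (mod 19); (12|19)=-1, (5|19)=+1; sign (−1)^0·-1^2·+1^0 = +1.
(a,b)_5: α=2, u≡2; β=-4, v≡1 (mod 5); (2|5)=-1, (1|5)=+1; sign (−1)^0·-1^-4·+1^2 = +1.
(a,b)_7: α=2, u≡3; β=4, v≡3 (mod 7); (3|7)=-1, (3|7)=-1; sign (−1)^0·-1^4·-1^2 = +1.
(a,b)_∞: sgn(13)=+, sgn(7579)=+, so +1.
(a,b)_53: α=0, u≡4; β=1, v≡29 (mod 53); (4|53)=+1, (29|53)=+1; sign (−1)^0·+1^1·+1^0 = +1.
(a,b)_23: α=0, u≡6; β=2, v≡2 (mod 23); (6|23)=+1, (2|23)=+1; sign (−1)^0·+1^2·+1^0 = +1.
(a,b)_11: α=0, u≡6; β=1, v≡7 (mod 11); (6|11)=-1, (7|11)=-1; sign (−1)^0·-1^1·-1^0 = -1.
(a,b)_29: α=-2, u≡4; β=0, v≡19 (mod 29); (4|29)=+1, (19|29)=-1; sign (−1)^0·+1^0·-1^-2 = +1.
(a,b)_3: α=0, u≡1; β=-2, v≡1 (mod 3); (1|3)=+1, (1|3)=+1; sign (−1)^0·+1^-2·+1^0 = +1.
(a,b)_13: α=1, u≡9; β=1, v≡8 (mod 13); (9|13)=+1, (8|13)=-1; sign (−1)^0·+1^1·-1^1 = -1.
Ram(13, 7579) = {11, 13}; no ℚ_11-point on the conic.

[11, 13]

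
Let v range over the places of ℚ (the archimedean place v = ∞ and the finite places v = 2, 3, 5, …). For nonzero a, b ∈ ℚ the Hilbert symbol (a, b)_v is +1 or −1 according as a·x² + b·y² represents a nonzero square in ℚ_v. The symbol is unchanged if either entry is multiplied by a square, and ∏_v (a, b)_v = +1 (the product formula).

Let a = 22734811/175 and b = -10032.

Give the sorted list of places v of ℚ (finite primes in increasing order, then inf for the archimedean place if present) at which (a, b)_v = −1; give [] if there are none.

[7, 19, 29, 31]

(a, b) ≡ (1315237, -627) mod (ℚ^×)²; places V = {2, 3, 5, 7, 11, 19, 29, 31, ∞}.
(a,b)_7: α=-1, u≡2; β=0, v≡6 (mod 7); (2|7)=+1, (6|7)=-1; sign (−1)^0·+1^0·-1^-1 = -1.
(a,b)_19: α=1, u≡11; β=1, v≡4 (mod 19); (11|19)=+1, (4|19)=+1; sign (−1)^1·+1^1·+1^1 = -1.
(a,b)_2: α=0, β=4; u≡5, v≡5 (mod 8); ε(u)ε(v)=0·0, αω(v)=0·1, βω(u)=4·1; sum ≡ 0  ⇒  +1.
(a,b)_11: α=3, u≡2; β=1, v≡1 (mod 11); (2|11)=-1, (1|11)=+1; sign (−1)^1·-1^1·+1^3 = +1.
(a,b)_29: α=1, u≡2; β=0, v≡2 (mod 29); (2|29)=-1, (2|29)=-1; sign (−1)^0·-1^0·-1^1 = -1.
(a,b)_31: α=1, u≡10; β=0, v≡12 (mod 31); (10|31)=+1, (12|31)=-1; sign (−1)^0·+1^0·-1^1 = -1.
(a,b)_3: α=0, u≡1; β=1, v≡1 (mod 3); (1|3)=+1, (1|3)=+1; sign (−1)^0·+1^1·+1^0 = +1.
(a,b)_5: α=-2, u≡3; β=0, v≡3 (mod 5); (3|5)=-1, (3|5)=-1; sign (−1)^0·-1^0·-1^-2 = +1.
(a,b)_∞: sgn(1315237)=+, sgn(-627)=−, so +1.
Ram(1315237, -627) = {7, 19, 29, 31}; no ℚ_7-point on the conic.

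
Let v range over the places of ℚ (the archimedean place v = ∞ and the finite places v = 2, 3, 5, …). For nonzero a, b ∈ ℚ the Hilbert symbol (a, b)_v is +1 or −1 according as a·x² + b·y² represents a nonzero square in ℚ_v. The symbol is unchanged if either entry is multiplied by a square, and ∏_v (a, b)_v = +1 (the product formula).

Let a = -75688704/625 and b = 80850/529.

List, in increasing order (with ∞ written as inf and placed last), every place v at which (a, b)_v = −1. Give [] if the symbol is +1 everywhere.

[2, 3, 7, 11]

(a, b) ≡ (-91, 66) mod (ℚ^×)²; places V = {2, 3, 5, 7, 11, 13, 19, 23, ∞}.
(a,b)_11: α=0, u≡7; β=1, v≡2 (mod 11); (7|11)=-1, (2|11)=-1; sign (−1)^0·-1^1·-1^0 = -1.
(a,b)_∞: sgn(-91)=−, sgn(66)=+, so +1.
(a,b)_23: α=0, u≡16; β=-2, v≡5 (mod 23); (16|23)=+1, (5|23)=-1; sign (−1)^0·+1^-2·-1^0 = +1.
(a,b)_13: α=1, u≡11; β=0, v≡9 (mod 13); (11|13)=-1, (9|13)=+1; sign (−1)^0·-1^0·+1^1 = +1.
(a,b)_3: α=2, u≡2; β=1, v≡1 (mod 3); (2|3)=-1, (1|3)=+1; sign (−1)^0·-1^1·+1^2 = -1.
(a,b)_2: α=8, β=1; u≡5, v≡1 (mod 8); ε(u)ε(v)=0·0, αω(v)=8·0, βω(u)=1·1; sum ≡ 1  ⇒  -1.
(a,b)_19: α=2, u≡9; β=0, v≡11 (mod 19); (9|19)=+1, (11|19)=+1; sign (−1)^0·+1^0·+1^2 = +1.
(a,b)_7: α=1, u≡2; β=2, v≡3 (mod 7); (2|7)=+1, (3|7)=-1; sign (−1)^0·+1^2·-1^1 = -1.
(a,b)_5: α=-4, u≡1; β=2, v≡1 (mod 5); (1|5)=+1, (1|5)=+1; sign (−1)^0·+1^2·+1^-4 = +1.
(-91, 66 / ℚ) ramifies at {2, 3, 7, 11}: a division algebra.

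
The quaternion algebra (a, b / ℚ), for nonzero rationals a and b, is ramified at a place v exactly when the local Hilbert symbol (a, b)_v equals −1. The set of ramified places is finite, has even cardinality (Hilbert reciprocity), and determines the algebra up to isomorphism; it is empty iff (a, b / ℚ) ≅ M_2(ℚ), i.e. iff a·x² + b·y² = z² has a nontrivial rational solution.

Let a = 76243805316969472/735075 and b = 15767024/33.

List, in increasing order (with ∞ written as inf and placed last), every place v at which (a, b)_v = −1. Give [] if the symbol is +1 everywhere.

Mod squares: a ≡ 39, b ≡ 3927. Check v ∈ {∞, 2, 3, 5, 7, 11, 13, 17}.
v=2: v_2(a)=10, v_2(b)=4; units ≡ 7, 7 (mod 8); ε·ε+αω+βω = 1·1+10·0+4·0 ≡ 1  ⇒  (a,b)_2 = -1.
v=5: a=5^-2·(≡4), b=5^0·(≡3) mod 5; (4|5)=+1, (3|5)=-1; (−1)^{-2·0·2}·(+1)^0·(-1)^-2 = +1.
v=3: a=3^-5·(≡1), b=3^-1·(≡1) mod 3; (1|3)=+1, (1|3)=+1; (−1)^{-5·-1·1}·(+1)^-1·(+1)^-5 = -1.
v=13: a=13^5·(≡10), b=13^2·(≡3) mod 13; (10|13)=+1, (3|13)=+1; (−1)^{5·2·6}·(+1)^2·(+1)^5 = +1.
v=7: a=7^4·(≡4), b=7^3·(≡4) mod 7; (4|7)=+1, (4|7)=+1; (−1)^{4·3·3}·(+1)^3·(+1)^4 = +1.
v=17: a=17^4·(≡6), b=17^1·(≡14) mod 17; (6|17)=-1, (14|17)=-1; (−1)^{4·1·8}·(-1)^1·(-1)^4 = -1.
v=∞: 39 > 0 and 3927 > 0  ⇒  (a,b)_∞ = +1.
v=11: a=11^-2·(≡2), b=11^-1·(≡3) mod 11; (2|11)=-1, (3|11)=+1; (−1)^{-2·-1·5}·(-1)^-1·(+1)^-2 = -1.
(39, 3927 / ℚ) ramifies at {2, 3, 11, 17}: a division algebra.

[2, 3, 11, 17]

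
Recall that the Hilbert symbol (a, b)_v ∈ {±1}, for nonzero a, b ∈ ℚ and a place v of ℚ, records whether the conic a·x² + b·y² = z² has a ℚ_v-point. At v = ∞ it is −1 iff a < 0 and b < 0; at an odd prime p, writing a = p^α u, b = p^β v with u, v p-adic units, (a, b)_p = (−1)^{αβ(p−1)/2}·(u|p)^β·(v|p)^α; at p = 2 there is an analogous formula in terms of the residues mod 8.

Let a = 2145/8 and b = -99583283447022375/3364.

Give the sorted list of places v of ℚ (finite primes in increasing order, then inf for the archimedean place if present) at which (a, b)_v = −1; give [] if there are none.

[5, 7, 11, 13]

(a, b) ≡ (4290, -455) mod (ℚ^×)²; places V = {2, 3, 5, 7, 11, 13, 19, 29, ∞}.
(a,b)_13: α=1, u≡6; β=3, v≡12 (mod 13); (6|13)=-1, (12|13)=+1; sign (−1)^0·-1^3·+1^1 = -1.
(a,b)_7: α=0, u≡3; β=1, v≡3 (mod 7); (3|7)=-1, (3|7)=-1; sign (−1)^0·-1^1·-1^0 = -1.
(a,b)_29: α=0, u≡18; β=-2, v≡20 (mod 29); (18|29)=-1, (20|29)=+1; sign (−1)^0·-1^-2·+1^0 = +1.
(a,b)_19: α=0, u≡14; β=2, v≡16 (mod 19); (14|19)=-1, (16|19)=+1; sign (−1)^0·-1^2·+1^0 = +1.
(a,b)_11: α=1, u≡1; β=6, v≡6 (mod 11); (1|11)=+1, (6|11)=-1; sign (−1)^0·+1^6·-1^1 = -1.
(a,b)_5: α=1, u≡3; β=3, v≡4 (mod 5); (3|5)=-1, (4|5)=+1; sign (−1)^0·-1^3·+1^1 = -1.
(a,b)_3: α=1, u≡2; β=4, v≡1 (mod 3); (2|3)=-1, (1|3)=+1; sign (−1)^0·-1^4·+1^1 = +1.
(a,b)_2: α=-3, β=-2; u≡1, v≡1 (mod 8); ε(u)ε(v)=0·0, αω(v)=-3·0, βω(u)=-2·0; sum ≡ 0  ⇒  +1.
(a,b)_∞: sgn(4290)=+, sgn(-455)=−, so +1.
Ram(4290, -455) = {5, 7, 11, 13}; no ℚ_5-point on the conic.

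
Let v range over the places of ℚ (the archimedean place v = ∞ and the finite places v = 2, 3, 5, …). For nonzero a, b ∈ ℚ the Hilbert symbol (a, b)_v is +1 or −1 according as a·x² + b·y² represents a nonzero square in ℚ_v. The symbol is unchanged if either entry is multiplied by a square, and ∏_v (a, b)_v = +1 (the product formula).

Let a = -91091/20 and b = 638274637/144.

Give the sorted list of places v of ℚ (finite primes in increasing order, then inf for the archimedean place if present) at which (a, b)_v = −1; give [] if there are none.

Mod squares: a ≡ -55, b ≡ 13. Check v ∈ {∞, 2, 3, 5, 7, 11, 13}.
v=7: a=7^2·(≡4), b=7^4·(≡3) mod 7; (4|7)=+1, (3|7)=-1; (−1)^{2·4·3}·(+1)^4·(-1)^2 = +1.
v=11: a=11^1·(≡10), b=11^2·(≡2) mod 11; (10|11)=-1, (2|11)=-1; (−1)^{1·2·5}·(-1)^2·(-1)^1 = -1.
v=∞: -55 < 0 and 13 > 0  ⇒  (a,b)_∞ = +1.
v=13: a=13^2·(≡1), b=13^3·(≡10) mod 13; (1|13)=+1, (10|13)=+1; (−1)^{2·3·6}·(+1)^3·(+1)^2 = +1.
v=5: a=5^-1·(≡1), b=5^0·(≡3) mod 5; (1|5)=+1, (3|5)=-1; (−1)^{-1·0·2}·(+1)^0·(-1)^-1 = -1.
v=3: a=3^0·(≡2), b=3^-2·(≡1) mod 3; (2|3)=-1, (1|3)=+1; (−1)^{0·-2·1}·(-1)^-2·(+1)^0 = +1.
v=2: v_2(a)=-2, v_2(b)=-4; units ≡ 1, 5 (mod 8); ε·ε+αω+βω = 0·0+-2·1+-4·0 ≡ 0  ⇒  (a,b)_2 = +1.
(-55, 13 / ℚ) ramifies at {5, 11}: a division algebra.

[5, 11]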